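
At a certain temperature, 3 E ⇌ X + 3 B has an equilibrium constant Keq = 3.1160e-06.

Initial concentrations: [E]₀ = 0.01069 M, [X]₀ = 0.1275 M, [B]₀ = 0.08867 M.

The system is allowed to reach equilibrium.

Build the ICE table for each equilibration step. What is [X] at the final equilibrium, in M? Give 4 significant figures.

Q₀ = 72.76 vs Keq = 3.1160e-06 ⇒ Q>K, reverse
Step 1:
                   E          X          B
  init       0.01069     0.1275    0.08867
  Δ          0.08563   -0.02854   -0.08563
  eq         0.09632    0.09896   0.003042
  solve Keq expr → x = -0.02854; check Q = 3.1160e-06

[X]_eq = 0.09896 M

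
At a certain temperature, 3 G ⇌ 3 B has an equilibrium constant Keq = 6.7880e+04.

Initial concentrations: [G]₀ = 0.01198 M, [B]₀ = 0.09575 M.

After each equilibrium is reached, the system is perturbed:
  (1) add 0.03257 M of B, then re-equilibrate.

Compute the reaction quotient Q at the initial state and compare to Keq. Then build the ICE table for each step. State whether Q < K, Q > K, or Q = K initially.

Q₀ = 510.6 vs Keq = 6.7880e+04 ⇒ Q<K, forward
Step 1:
                    G           B
  init        0.01198     0.09575
  Δ         -0.009402    0.009402
  eq         0.002578      0.1052
  solve Keq expr → x = 0.003134; check Q = 6.7880e+04
Then add 0.03257 M of B.
Step 2:
                    G           B
  init       0.002578      0.1377
  Δ        7.7933e-04 -7.7933e-04
  eq         0.003357      0.1369
  solve Keq expr → x = -2.5978e-04; check Q = 6.7880e+04

Q₀ = 510.6; Q < K (proceeds forward)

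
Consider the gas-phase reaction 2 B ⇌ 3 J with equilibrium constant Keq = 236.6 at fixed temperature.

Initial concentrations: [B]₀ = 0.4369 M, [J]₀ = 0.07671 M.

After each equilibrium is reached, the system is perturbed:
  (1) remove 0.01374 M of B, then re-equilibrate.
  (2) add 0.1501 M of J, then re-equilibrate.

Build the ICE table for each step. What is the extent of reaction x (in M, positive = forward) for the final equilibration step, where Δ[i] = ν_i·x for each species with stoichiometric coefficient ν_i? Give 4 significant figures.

Q₀ = 0.002365 vs Keq = 236.6 ⇒ Q<K, forward
Step 1:
                  B         J
  Initial    0.4369   0.07671
  Change    -0.4006    0.6009
  Equil     0.03627    0.6777
  solve Keq expr → x = 0.2003; check Q = 236.6
Then remove 0.01374 M of B.
Step 2:
                  B         J
  Initial   0.02253    0.6777
  Change    0.01227  -0.01841
  Equil      0.0348    0.6593
  solve Keq expr → x = -0.006136; check Q = 236.6
Then add 0.1501 M of J.
Step 3:
                  B         J
  Initial    0.0348    0.8094
  Change    0.01109  -0.01663
  Equil     0.04589    0.7927
  solve Keq expr → x = -0.005543; check Q = 236.6

x = -0.005543 M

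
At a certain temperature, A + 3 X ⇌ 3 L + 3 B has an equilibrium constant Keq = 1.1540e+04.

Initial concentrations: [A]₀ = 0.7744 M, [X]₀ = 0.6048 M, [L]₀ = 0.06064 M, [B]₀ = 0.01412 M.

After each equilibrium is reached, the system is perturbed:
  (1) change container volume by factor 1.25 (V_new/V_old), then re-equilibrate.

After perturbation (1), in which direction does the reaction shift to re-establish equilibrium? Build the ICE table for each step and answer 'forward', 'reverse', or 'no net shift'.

Q₀ = 3.6642e-09 vs Keq = 1.1540e+04 ⇒ Q<K, forward
Step 1:
                    A           X           L           B
  Initial      0.7744      0.6048     0.06064     0.01412
  Change      -0.1948     -0.5843      0.5843      0.5843
  Equil        0.5796     0.02048       0.645      0.5984
  solve Keq expr → x = 0.1948; check Q = 1.1540e+04
Then change container volume by factor 1.25 (V_new/V_old).
Step 2:
                    A           X           L           B
  Initial      0.4637     0.01639       0.516      0.4787
  Change  -7.1206e-04   -0.002136    0.002136    0.002136
  Equil         0.463     0.01425      0.5181      0.4809
  solve Keq expr → x = 7.1206e-04; check Q = 1.1540e+04

Direction: forward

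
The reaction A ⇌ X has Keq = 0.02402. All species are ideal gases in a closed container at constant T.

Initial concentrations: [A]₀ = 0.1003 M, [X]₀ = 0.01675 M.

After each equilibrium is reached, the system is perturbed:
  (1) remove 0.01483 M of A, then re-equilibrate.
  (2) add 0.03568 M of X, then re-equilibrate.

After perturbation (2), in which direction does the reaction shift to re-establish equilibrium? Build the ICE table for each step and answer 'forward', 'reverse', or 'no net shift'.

Direction: reverse

Q₀ = 0.167 vs Keq = 0.02402 ⇒ Q>K, reverse
Step 1:
                    A           X
  Initial      0.1003     0.01675
  Change        0.014      -0.014
  Equil        0.1143    0.002746
  solve Keq expr → x = -0.014; check Q = 0.02402
Then remove 0.01483 M of A.
Step 2:
                    A           X
  Initial     0.09947    0.002746
  Change   3.4786e-04 -3.4786e-04
  Equil       0.09982    0.002398
  solve Keq expr → x = -3.4786e-04; check Q = 0.02402
Then add 0.03568 M of X.
Step 3:
                    A           X
  Initial     0.09982     0.03808
  Change      0.03484    -0.03484
  Equil        0.1347    0.003235
  solve Keq expr → x = -0.03484; check Q = 0.02402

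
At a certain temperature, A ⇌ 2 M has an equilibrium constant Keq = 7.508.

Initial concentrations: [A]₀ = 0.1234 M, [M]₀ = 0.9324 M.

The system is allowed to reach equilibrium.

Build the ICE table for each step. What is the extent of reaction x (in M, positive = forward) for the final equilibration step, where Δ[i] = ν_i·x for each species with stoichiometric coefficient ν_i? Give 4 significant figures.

x = 0.005074 M

Q₀ = 7.045 vs Keq = 7.508 ⇒ Q<K, forward
Step 1:
                    A           M
  I            0.1234      0.9324
  C         -0.005074     0.01015
  E            0.1183      0.9425
  solve Keq expr → x = 0.005074; check Q = 7.508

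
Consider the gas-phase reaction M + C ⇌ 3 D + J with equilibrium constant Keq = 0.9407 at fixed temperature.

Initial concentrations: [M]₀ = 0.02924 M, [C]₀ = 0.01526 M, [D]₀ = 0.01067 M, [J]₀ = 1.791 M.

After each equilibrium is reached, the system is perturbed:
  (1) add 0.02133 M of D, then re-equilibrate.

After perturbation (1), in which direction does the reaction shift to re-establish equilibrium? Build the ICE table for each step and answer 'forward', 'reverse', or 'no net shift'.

Direction: reverse

Q₀ = 0.004876 vs Keq = 0.9407 ⇒ Q<K, forward
Step 1:
                  M         C         D         J
  I         0.02924   0.01526   0.01067     1.791
  C       -0.009474 -0.009474   0.02842  0.009474
  E         0.01977  0.005786   0.03909       1.8
  solve Keq expr → x = 0.009474; check Q = 0.9407
Then add 0.02133 M of D.
Step 2:
                  M         C         D         J
  I         0.01977  0.005786   0.06042       1.8
  C        0.003788  0.003788  -0.01137 -0.003788
  E         0.02355  0.009574   0.04906     1.797
  solve Keq expr → x = -0.003788; check Q = 0.9407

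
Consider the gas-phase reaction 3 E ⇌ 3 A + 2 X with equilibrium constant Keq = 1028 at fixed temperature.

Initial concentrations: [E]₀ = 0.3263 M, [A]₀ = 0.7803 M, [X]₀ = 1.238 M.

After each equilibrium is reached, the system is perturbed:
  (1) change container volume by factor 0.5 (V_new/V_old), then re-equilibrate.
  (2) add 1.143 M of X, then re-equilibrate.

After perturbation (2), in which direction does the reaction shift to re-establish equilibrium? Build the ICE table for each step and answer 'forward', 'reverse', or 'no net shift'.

Direction: reverse

Q₀ = 20.96 vs Keq = 1028 ⇒ Q<K, forward
Step 1:
                   E          A          X
  I           0.3263     0.7803      1.238
  C          -0.2055     0.2055      0.137
  E           0.1208     0.9858      1.375
  solve Keq expr → x = 0.06851; check Q = 1028
Then change container volume by factor 0.5 (V_new/V_old).
Step 2:
                   E          A          X
  I           0.2416      1.972       2.75
  C           0.1132    -0.1132   -0.07549
  E           0.3548      1.858      2.675
  solve Keq expr → x = -0.03774; check Q = 1028
Then add 1.143 M of X.
Step 3:
                   E          A          X
  I           0.3548      1.858      3.818
  C          0.07349   -0.07349     -0.049
  E           0.4283      1.785      3.769
  solve Keq expr → x = -0.0245; check Q = 1028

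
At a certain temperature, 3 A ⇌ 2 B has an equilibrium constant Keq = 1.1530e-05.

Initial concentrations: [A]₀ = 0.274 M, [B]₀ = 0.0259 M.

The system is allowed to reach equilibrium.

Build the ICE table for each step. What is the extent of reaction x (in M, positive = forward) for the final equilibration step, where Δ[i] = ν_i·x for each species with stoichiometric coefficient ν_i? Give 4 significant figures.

x = -0.01265 M

Q₀ = 0.03261 vs Keq = 1.1530e-05 ⇒ Q>K, reverse
Step 1:
                   A          B
  I            0.274     0.0259
  C          0.03796   -0.02531
  E            0.312 5.9165e-04
  solve Keq expr → x = -0.01265; check Q = 1.1530e-05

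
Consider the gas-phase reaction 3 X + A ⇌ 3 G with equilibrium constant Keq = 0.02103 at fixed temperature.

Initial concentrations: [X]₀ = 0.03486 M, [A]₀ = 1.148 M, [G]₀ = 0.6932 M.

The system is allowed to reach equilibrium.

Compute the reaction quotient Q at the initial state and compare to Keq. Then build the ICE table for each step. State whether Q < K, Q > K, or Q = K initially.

Q₀ = 6849 vs Keq = 0.02103 ⇒ Q>K, reverse
Step 1:
                   X          A          G
  I          0.03486      1.148     0.6932
  C           0.5239     0.1746    -0.5239
  E           0.5588      1.323     0.1693
  solve Keq expr → x = -0.1746; check Q = 0.02103

Q₀ = 6849; Q > K (proceeds reverse)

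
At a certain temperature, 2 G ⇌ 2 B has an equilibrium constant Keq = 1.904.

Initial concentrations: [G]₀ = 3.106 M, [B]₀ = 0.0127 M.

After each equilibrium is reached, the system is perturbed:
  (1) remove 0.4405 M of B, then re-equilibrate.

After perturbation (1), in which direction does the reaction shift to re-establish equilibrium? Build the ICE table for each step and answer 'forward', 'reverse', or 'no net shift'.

Q₀ = 1.6719e-05 vs Keq = 1.904 ⇒ Q<K, forward
Step 1:
                  G         B
  I           3.106    0.0127
  C          -1.796     1.796
  E            1.31     1.808
  solve Keq expr → x = 0.8978; check Q = 1.904
Then remove 0.4405 M of B.
Step 2:
                  G         B
  I            1.31     1.368
  C         -0.1851    0.1851
  E           1.125     1.553
  solve Keq expr → x = 0.09255; check Q = 1.904

Direction: forward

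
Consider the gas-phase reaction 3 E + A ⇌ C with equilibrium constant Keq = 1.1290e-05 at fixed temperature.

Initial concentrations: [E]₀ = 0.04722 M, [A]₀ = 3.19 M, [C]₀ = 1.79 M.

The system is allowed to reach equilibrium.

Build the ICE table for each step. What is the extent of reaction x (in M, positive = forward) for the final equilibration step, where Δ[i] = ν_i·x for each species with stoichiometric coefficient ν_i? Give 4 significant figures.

Q₀ = 5329 vs Keq = 1.1290e-05 ⇒ Q>K, reverse
Step 1:
                    E           A           C
  Initial     0.04722        3.19        1.79
  Change        5.344       1.781      -1.781
  Equil         5.391       4.971    0.008793
  solve Keq expr → x = -1.781; check Q = 1.1290e-05

x = -1.781 M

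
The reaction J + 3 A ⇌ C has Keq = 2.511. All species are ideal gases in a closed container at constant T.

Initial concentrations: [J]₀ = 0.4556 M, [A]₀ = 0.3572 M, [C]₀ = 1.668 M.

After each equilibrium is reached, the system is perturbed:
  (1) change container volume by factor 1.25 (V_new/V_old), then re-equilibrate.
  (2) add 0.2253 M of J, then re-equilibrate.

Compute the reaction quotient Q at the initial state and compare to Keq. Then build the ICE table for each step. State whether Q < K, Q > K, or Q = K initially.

Q₀ = 80.33; Q > K (proceeds reverse)

Q₀ = 80.33 vs Keq = 2.511 ⇒ Q>K, reverse
Step 1:
                  J         A         C
  Initial    0.4556    0.3572     1.668
  Change     0.2014    0.6043   -0.2014
  Equil       0.657    0.9615     1.467
  solve Keq expr → x = -0.2014; check Q = 2.511
Then change container volume by factor 1.25 (V_new/V_old).
Step 2:
                  J         A         C
  Initial    0.5256    0.7692     1.173
  Change    0.05005    0.1501  -0.05005
  Equil      0.5757    0.9193     1.123
  solve Keq expr → x = -0.05005; check Q = 2.511
Then add 0.2253 M of J.
Step 3:
                  J         A         C
  Initial     0.801    0.9193     1.123
  Change   -0.02665  -0.07996   0.02665
  Equil      0.7743    0.8394      1.15
  solve Keq expr → x = 0.02665; check Q = 2.511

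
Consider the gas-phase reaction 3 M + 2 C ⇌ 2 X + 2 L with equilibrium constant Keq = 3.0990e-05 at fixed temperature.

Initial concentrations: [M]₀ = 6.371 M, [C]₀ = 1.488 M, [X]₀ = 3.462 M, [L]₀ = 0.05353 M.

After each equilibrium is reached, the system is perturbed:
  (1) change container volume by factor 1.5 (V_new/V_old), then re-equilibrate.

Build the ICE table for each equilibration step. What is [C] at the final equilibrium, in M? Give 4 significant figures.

Q₀ = 5.9982e-05 vs Keq = 3.0990e-05 ⇒ Q>K, reverse
Step 1:
                  M         C         X         L
  I           6.371     1.488     3.462   0.05353
  C         0.02149   0.01432  -0.01432  -0.01432
  E           6.392     1.502     3.448   0.03921
  solve Keq expr → x = -0.007162; check Q = 3.0990e-05
Then change container volume by factor 1.5 (V_new/V_old).
Step 2:
                  M         C         X         L
  I           4.262     1.002     2.298   0.02614
  C        0.006904  0.004603 -0.004603 -0.004603
  E           4.269     1.006     2.294   0.02153
  solve Keq expr → x = -0.002301; check Q = 3.0990e-05

[C]_eq = 1.006 M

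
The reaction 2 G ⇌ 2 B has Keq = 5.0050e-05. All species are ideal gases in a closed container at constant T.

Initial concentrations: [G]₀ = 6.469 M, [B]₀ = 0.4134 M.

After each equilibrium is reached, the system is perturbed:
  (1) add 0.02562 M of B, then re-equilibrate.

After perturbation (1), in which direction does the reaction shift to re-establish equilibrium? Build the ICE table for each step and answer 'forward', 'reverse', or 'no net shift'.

Q₀ = 0.004084 vs Keq = 5.0050e-05 ⇒ Q>K, reverse
Step 1:
                   G          B
  init         6.469     0.4134
  Δ           0.3651    -0.3651
  eq           6.834    0.04835
  solve Keq expr → x = -0.1825; check Q = 5.0050e-05
Then add 0.02562 M of B.
Step 2:
                   G          B
  init         6.834    0.07397
  Δ          0.02544   -0.02544
  eq           6.859    0.04853
  solve Keq expr → x = -0.01272; check Q = 5.0050e-05

Direction: reverse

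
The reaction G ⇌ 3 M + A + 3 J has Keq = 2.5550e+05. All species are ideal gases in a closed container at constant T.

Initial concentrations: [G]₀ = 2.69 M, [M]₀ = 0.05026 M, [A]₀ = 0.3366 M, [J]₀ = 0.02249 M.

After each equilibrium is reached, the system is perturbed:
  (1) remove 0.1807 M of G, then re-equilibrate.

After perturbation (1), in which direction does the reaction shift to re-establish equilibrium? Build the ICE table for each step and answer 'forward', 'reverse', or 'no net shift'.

Q₀ = 1.8072e-10 vs Keq = 2.5550e+05 ⇒ Q<K, forward
Step 1:
                    G           M           A           J
  I              2.69     0.05026      0.3366     0.02249
  C            -2.091       6.273       2.091       6.273
  E            0.5991       6.323       2.427       6.295
  solve Keq expr → x = 2.091; check Q = 2.5550e+05
Then remove 0.1807 M of G.
Step 2:
                    G           M           A           J
  I            0.4184       6.323       2.427       6.295
  C           0.06483     -0.1945    -0.06483     -0.1945
  E            0.4833       6.128       2.363       6.101
  solve Keq expr → x = -0.06483; check Q = 2.5550e+05

Direction: reverse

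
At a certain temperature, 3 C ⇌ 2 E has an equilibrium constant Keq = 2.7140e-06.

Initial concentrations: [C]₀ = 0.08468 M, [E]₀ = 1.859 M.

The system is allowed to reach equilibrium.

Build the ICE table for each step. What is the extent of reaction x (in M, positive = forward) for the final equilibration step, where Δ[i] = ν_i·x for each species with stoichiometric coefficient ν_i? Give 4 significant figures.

x = -0.9255 M

Q₀ = 5691 vs Keq = 2.7140e-06 ⇒ Q>K, reverse
Step 1:
                   C          E
  I          0.08468      1.859
  C            2.777     -1.851
  E            2.861   0.007973
  solve Keq expr → x = -0.9255; check Q = 2.7140e-06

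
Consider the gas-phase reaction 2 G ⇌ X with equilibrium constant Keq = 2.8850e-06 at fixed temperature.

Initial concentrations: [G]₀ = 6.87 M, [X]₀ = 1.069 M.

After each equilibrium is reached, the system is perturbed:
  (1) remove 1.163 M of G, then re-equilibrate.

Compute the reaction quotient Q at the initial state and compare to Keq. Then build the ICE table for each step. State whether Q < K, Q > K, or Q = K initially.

Q₀ = 0.02265 vs Keq = 2.8850e-06 ⇒ Q>K, reverse
Step 1:
                   G          X
  I             6.87      1.069
  C            2.138     -1.069
  E            9.008 2.3408e-04
  solve Keq expr → x = -1.069; check Q = 2.8850e-06
Then remove 1.163 M of G.
Step 2:
                   G          X
  I            7.845 2.3408e-04
  C       1.1308e-04 -5.6538e-05
  E            7.845 1.7754e-04
  solve Keq expr → x = -5.6538e-05; check Q = 2.8850e-06

Q₀ = 0.02265; Q > K (proceeds reverse)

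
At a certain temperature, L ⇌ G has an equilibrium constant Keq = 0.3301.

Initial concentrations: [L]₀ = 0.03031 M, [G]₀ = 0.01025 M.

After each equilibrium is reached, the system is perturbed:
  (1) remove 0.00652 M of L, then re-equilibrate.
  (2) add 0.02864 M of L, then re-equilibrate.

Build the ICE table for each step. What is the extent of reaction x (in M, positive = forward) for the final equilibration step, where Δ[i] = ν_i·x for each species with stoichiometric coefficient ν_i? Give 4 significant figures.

x = 0.007108 M

Q₀ = 0.3382 vs Keq = 0.3301 ⇒ Q>K, reverse
Step 1:
                  L         G
  I         0.03031   0.01025
  C       1.8395e-04 -1.8395e-04
  E         0.03049   0.01007
  solve Keq expr → x = -1.8395e-04; check Q = 0.3301
Then remove 0.00652 M of L.
Step 2:
                  L         G
  I         0.02397   0.01007
  C        0.001618 -0.001618
  E         0.02559  0.008448
  solve Keq expr → x = -0.001618; check Q = 0.3301
Then add 0.02864 M of L.
Step 3:
                  L         G
  I         0.05423  0.008448
  C       -0.007108  0.007108
  E         0.04712   0.01556
  solve Keq expr → x = 0.007108; check Q = 0.3301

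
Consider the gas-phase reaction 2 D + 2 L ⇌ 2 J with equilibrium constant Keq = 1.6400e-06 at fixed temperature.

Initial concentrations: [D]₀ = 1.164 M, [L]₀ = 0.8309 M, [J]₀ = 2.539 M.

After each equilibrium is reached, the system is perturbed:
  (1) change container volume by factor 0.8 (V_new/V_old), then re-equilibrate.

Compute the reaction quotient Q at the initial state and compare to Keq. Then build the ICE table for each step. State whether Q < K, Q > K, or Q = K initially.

Q₀ = 6.892; Q > K (proceeds reverse)

Q₀ = 6.892 vs Keq = 1.6400e-06 ⇒ Q>K, reverse
Step 1:
                    D           L           J
  I             1.164      0.8309       2.539
  C             2.523       2.523      -2.523
  E             3.687       3.354     0.01584
  solve Keq expr → x = -1.262; check Q = 1.6400e-06
Then change container volume by factor 0.8 (V_new/V_old).
Step 2:
                    D           L           J
  I             4.609       4.193      0.0198
  C         -0.004894   -0.004894    0.004894
  E             4.604       4.188     0.02469
  solve Keq expr → x = 0.002447; check Q = 1.6400e-06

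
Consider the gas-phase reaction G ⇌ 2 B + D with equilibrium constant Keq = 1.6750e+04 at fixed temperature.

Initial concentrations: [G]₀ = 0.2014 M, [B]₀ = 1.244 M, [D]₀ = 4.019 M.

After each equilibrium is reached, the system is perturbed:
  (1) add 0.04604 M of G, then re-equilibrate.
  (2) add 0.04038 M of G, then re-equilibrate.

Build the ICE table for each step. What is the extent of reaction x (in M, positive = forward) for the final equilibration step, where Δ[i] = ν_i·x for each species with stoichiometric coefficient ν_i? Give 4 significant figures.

x = 0.0403 M

Q₀ = 30.88 vs Keq = 1.6750e+04 ⇒ Q<K, forward
Step 1:
                  G         B         D
  init       0.2014     1.244     4.019
  Δ         -0.2007    0.4014    0.2007
  eq      6.8207e-04     1.645      4.22
  solve Keq expr → x = 0.2007; check Q = 1.6750e+04
Then add 0.04604 M of G.
Step 2:
                  G         B         D
  init      0.04672     1.645      4.22
  Δ        -0.04595   0.09191   0.04595
  eq      7.6868e-04     1.737     4.266
  solve Keq expr → x = 0.04595; check Q = 1.6750e+04
Then add 0.04038 M of G.
Step 3:
                  G         B         D
  init      0.04115     1.737     4.266
  Δ         -0.0403    0.0806    0.0403
  eq      8.4960e-04     1.818     4.306
  solve Keq expr → x = 0.0403; check Q = 1.6750e+04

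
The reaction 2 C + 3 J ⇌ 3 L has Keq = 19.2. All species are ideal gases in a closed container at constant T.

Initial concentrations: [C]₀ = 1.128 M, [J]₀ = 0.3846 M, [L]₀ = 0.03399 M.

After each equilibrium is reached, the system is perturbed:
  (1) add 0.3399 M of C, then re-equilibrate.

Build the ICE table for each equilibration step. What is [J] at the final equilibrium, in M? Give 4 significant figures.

Q₀ = 5.4251e-04 vs Keq = 19.2 ⇒ Q<K, forward
Step 1:
                  C         J         L
  Initial     1.128    0.3846   0.03399
  Change    -0.1786   -0.2679    0.2679
  Equil      0.9494    0.1167    0.3019
  solve Keq expr → x = 0.0893; check Q = 19.2
Then add 0.3399 M of C.
Step 2:
                  C         J         L
  Initial     1.289    0.1167    0.3019
  Change   -0.01064  -0.01595   0.01595
  Equil       1.279    0.1008    0.3178
  solve Keq expr → x = 0.005318; check Q = 19.2

[J]_eq = 0.1008 M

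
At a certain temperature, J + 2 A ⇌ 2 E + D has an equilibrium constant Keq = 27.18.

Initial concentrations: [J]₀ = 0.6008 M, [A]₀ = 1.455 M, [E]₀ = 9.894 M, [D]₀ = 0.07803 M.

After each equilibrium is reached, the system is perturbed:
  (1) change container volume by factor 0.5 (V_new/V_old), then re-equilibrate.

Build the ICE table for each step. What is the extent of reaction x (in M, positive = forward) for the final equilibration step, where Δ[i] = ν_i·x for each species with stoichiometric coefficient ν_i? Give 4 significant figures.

x = 0 M

Q₀ = 6.006 vs Keq = 27.18 ⇒ Q<K, forward
Step 1:
                  J         A         E         D
  init       0.6008     1.455     9.894   0.07803
  Δ         -0.1151   -0.2303    0.2303    0.1151
  eq         0.4857     1.225     10.12    0.1932
  solve Keq expr → x = 0.1151; check Q = 27.18
Then change container volume by factor 0.5 (V_new/V_old).
Step 2:
                  J         A         E         D
  init       0.9713     2.449     20.25    0.3863
  Δ               0         0         0         0
  eq         0.9713     2.449     20.25    0.3863
  solve Keq expr → x = 0; check Q = 27.18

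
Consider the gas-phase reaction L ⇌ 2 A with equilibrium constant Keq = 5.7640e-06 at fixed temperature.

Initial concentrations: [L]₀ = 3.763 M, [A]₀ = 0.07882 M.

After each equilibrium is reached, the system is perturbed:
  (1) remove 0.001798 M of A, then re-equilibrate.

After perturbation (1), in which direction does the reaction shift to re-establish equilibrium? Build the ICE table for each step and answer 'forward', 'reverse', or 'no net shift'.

Direction: forward

Q₀ = 0.001651 vs Keq = 5.7640e-06 ⇒ Q>K, reverse
Step 1:
                   L          A
  I            3.763    0.07882
  C          0.03707   -0.07414
  E              3.8    0.00468
  solve Keq expr → x = -0.03707; check Q = 5.7640e-06
Then remove 0.001798 M of A.
Step 2:
                   L          A
  I              3.8   0.002882
  C       -8.9872e-04   0.001797
  E            3.799    0.00468
  solve Keq expr → x = 8.9872e-04; check Q = 5.7640e-06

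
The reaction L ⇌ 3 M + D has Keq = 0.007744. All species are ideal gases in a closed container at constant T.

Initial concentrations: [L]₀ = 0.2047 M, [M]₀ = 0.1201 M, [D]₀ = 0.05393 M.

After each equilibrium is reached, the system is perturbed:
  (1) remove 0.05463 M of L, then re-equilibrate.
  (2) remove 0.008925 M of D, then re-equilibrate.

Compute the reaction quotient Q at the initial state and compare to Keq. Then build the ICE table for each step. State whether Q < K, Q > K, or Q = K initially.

Q₀ = 4.5640e-04 vs Keq = 0.007744 ⇒ Q<K, forward
Step 1:
                    L           M           D
  init         0.2047      0.1201     0.05393
  Δ          -0.03965      0.1189     0.03965
  eq           0.1651       0.239     0.09358
  solve Keq expr → x = 0.03965; check Q = 0.007744
Then remove 0.05463 M of L.
Step 2:
                    L           M           D
  init         0.1104       0.239     0.09358
  Δ          0.006786    -0.02036   -0.006786
  eq           0.1172      0.2187     0.08679
  solve Keq expr → x = -0.006786; check Q = 0.007744
Then remove 0.008925 M of D.
Step 3:
                    L           M           D
  init         0.1172      0.2187     0.07787
  Δ         -0.001751    0.005254    0.001751
  eq           0.1155      0.2239     0.07962
  solve Keq expr → x = 0.001751; check Q = 0.007744

Q₀ = 4.5640e-04; Q < K (proceeds forward)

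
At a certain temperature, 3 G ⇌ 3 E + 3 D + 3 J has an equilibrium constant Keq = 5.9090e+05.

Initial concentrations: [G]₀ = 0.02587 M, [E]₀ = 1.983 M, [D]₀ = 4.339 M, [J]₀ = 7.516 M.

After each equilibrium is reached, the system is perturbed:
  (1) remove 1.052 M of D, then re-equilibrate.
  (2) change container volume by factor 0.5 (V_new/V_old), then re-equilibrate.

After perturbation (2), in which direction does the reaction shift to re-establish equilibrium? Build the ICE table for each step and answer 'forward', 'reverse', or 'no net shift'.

Q₀ = 1.5621e+10 vs Keq = 5.9090e+05 ⇒ Q>K, reverse
Step 1:
                   G          E          D          J
  Initial    0.02587      1.983      4.339      7.516
  Change      0.4671    -0.4671    -0.4671    -0.4671
  Equil        0.493      1.516      3.872      7.049
  solve Keq expr → x = -0.1557; check Q = 5.9090e+05
Then remove 1.052 M of D.
Step 2:
                   G          E          D          J
  Initial      0.493      1.516       2.82      7.049
  Change    -0.09381    0.09381    0.09381    0.09381
  Equil       0.3992       1.61      2.914      7.143
  solve Keq expr → x = 0.03127; check Q = 5.9090e+05
Then change container volume by factor 0.5 (V_new/V_old).
Step 3:
                   G          E          D          J
  Initial     0.7984      3.219      5.827      14.29
  Change      0.9546    -0.9546    -0.9546    -0.9546
  Equil        1.753      2.265      4.873      13.33
  solve Keq expr → x = -0.3182; check Q = 5.9090e+05

Direction: reverse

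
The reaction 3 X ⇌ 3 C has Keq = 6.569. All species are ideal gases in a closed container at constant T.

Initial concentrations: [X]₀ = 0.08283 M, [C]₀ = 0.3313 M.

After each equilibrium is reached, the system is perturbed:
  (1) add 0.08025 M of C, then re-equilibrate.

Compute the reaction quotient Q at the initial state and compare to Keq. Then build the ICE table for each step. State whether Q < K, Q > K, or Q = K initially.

Q₀ = 63.99 vs Keq = 6.569 ⇒ Q>K, reverse
Step 1:
                    X           C
  I           0.08283      0.3313
  C           0.06132    -0.06132
  E            0.1442        0.27
  solve Keq expr → x = -0.02044; check Q = 6.569
Then add 0.08025 M of C.
Step 2:
                    X           C
  I            0.1442      0.3502
  C           0.02793    -0.02793
  E            0.1721      0.3223
  solve Keq expr → x = -0.009311; check Q = 6.569

Q₀ = 63.99; Q > K (proceeds reverse)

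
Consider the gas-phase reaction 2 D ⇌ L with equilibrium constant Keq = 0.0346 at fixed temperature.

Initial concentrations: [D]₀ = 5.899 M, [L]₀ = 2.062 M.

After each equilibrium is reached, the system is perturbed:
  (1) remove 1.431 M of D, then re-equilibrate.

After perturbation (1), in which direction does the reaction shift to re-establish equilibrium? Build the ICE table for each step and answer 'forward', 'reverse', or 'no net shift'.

Direction: reverse

Q₀ = 0.05926 vs Keq = 0.0346 ⇒ Q>K, reverse
Step 1:
                    D           L
  Initial       5.899       2.062
  Change       0.9129     -0.4565
  Equil         6.812       1.606
  solve Keq expr → x = -0.4565; check Q = 0.0346
Then remove 1.431 M of D.
Step 2:
                    D           L
  Initial       5.381       1.606
  Change        0.674      -0.337
  Equil         6.055       1.269
  solve Keq expr → x = -0.337; check Q = 0.0346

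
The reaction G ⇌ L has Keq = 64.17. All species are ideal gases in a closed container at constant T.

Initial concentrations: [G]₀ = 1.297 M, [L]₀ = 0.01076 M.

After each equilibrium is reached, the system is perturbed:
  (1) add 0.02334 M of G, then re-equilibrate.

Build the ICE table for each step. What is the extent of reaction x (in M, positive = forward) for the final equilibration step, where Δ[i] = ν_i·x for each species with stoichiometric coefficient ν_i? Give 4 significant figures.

Q₀ = 0.008296 vs Keq = 64.17 ⇒ Q<K, forward
Step 1:
                  G         L
  init        1.297   0.01076
  Δ          -1.277     1.277
  eq        0.02007     1.288
  solve Keq expr → x = 1.277; check Q = 64.17
Then add 0.02334 M of G.
Step 2:
                  G         L
  init      0.04341     1.288
  Δ        -0.02298   0.02298
  eq        0.02043     1.311
  solve Keq expr → x = 0.02298; check Q = 64.17

x = 0.02298 M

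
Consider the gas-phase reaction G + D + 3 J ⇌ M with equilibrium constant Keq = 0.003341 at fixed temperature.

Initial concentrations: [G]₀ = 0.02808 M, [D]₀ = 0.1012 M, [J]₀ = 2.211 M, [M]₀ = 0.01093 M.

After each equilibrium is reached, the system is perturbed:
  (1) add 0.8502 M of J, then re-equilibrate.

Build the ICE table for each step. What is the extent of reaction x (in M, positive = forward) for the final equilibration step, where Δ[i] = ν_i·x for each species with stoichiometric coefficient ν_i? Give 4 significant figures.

x = 2.6192e-04 M

Q₀ = 0.3559 vs Keq = 0.003341 ⇒ Q>K, reverse
Step 1:
                  G         D         J         M
  I         0.02808    0.1012     2.211   0.01093
  C         0.01077   0.01077    0.0323  -0.01077
  E         0.03885     0.112     2.243 1.6405e-04
  solve Keq expr → x = -0.01077; check Q = 0.003341
Then add 0.8502 M of J.
Step 2:
                  G         D         J         M
  I         0.03885     0.112     3.093 1.6405e-04
  C       -2.6192e-04 -2.6192e-04 -7.8575e-04 2.6192e-04
  E         0.03858    0.1117     3.093 4.2596e-04
  solve Keq expr → x = 2.6192e-04; check Q = 0.003341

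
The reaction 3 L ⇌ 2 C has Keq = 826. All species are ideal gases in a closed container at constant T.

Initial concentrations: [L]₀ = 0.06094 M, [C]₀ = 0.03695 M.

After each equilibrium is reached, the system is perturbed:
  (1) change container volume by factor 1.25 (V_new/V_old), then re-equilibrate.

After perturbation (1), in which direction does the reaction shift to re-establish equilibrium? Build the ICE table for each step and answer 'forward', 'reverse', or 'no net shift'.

Q₀ = 6.033 vs Keq = 826 ⇒ Q<K, forward
Step 1:
                  L         C
  I         0.06094   0.03695
  C        -0.04354   0.02903
  E          0.0174   0.06598
  solve Keq expr → x = 0.01451; check Q = 826
Then change container volume by factor 1.25 (V_new/V_old).
Step 2:
                  L         C
  I         0.01392   0.05278
  C       9.5423e-04 -6.3616e-04
  E         0.01488   0.05214
  solve Keq expr → x = -3.1808e-04; check Q = 826

Direction: reverse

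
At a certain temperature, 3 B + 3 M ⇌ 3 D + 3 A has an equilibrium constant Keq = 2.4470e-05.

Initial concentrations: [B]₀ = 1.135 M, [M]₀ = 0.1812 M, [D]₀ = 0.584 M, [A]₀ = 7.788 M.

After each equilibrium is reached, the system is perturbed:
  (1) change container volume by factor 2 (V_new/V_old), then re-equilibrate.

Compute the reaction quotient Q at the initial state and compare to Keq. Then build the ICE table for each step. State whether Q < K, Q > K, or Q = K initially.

Q₀ = 1.0816e+04 vs Keq = 2.4470e-05 ⇒ Q>K, reverse
Step 1:
                    B           M           D           A
  I             1.135      0.1812       0.584       7.788
  C            0.5788      0.5788     -0.5788     -0.5788
  E             1.714        0.76    0.005245       7.209
  solve Keq expr → x = -0.1929; check Q = 2.4470e-05
Then change container volume by factor 2 (V_new/V_old).
Step 2:
                    B           M           D           A
  I            0.8569        0.38    0.002622       3.605
  C                 0           0           0           0
  E            0.8569        0.38    0.002622       3.605
  solve Keq expr → x = 0; check Q = 2.4470e-05

Q₀ = 1.0816e+04; Q > K (proceeds reverse)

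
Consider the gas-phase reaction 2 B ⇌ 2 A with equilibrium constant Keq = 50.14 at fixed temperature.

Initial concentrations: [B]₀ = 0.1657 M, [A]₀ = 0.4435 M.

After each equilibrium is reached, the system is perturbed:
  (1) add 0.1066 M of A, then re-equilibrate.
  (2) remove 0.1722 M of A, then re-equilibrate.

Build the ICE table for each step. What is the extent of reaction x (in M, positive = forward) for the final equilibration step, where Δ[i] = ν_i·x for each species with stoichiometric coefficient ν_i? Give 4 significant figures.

x = 0.01065 M

Q₀ = 7.164 vs Keq = 50.14 ⇒ Q<K, forward
Step 1:
                  B         A
  init       0.1657    0.4435
  Δ        -0.09031   0.09031
  eq        0.07539    0.5338
  solve Keq expr → x = 0.04516; check Q = 50.14
Then add 0.1066 M of A.
Step 2:
                  B         A
  init      0.07539    0.6404
  Δ         0.01319  -0.01319
  eq        0.08858    0.6272
  solve Keq expr → x = -0.006596; check Q = 50.14
Then remove 0.1722 M of A.
Step 3:
                  B         A
  init      0.08858     0.455
  Δ        -0.02131   0.02131
  eq        0.06727    0.4763
  solve Keq expr → x = 0.01065; check Q = 50.14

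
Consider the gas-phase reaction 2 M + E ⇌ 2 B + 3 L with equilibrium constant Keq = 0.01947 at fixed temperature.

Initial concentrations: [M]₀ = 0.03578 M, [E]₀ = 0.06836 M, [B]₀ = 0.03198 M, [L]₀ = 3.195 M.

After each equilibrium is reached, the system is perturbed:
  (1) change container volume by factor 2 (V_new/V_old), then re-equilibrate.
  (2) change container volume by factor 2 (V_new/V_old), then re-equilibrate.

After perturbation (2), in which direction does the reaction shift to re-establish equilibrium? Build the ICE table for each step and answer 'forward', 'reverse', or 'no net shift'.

Direction: forward

Q₀ = 381.1 vs Keq = 0.01947 ⇒ Q>K, reverse
Step 1:
                  M         E         B         L
  init      0.03578   0.06836   0.03198     3.195
  Δ         0.03149   0.01575  -0.03149  -0.04724
  eq        0.06727   0.08411 4.8745e-04     3.148
  solve Keq expr → x = -0.01575; check Q = 0.01947
Then change container volume by factor 2 (V_new/V_old).
Step 2:
                  M         E         B         L
  init      0.03364   0.04205 2.4373e-04     1.574
  Δ       -2.3940e-04 -1.1970e-04 2.3940e-04 3.5910e-04
  eq         0.0334   0.04193 4.8313e-04     1.574
  solve Keq expr → x = 1.1970e-04; check Q = 0.01947
Then change container volume by factor 2 (V_new/V_old).
Step 3:
                  M         E         B         L
  init       0.0167   0.02097 2.4156e-04    0.7871
  Δ       -2.3318e-04 -1.1659e-04 2.3318e-04 3.4976e-04
  eq        0.01647   0.02085 4.7474e-04    0.7875
  solve Keq expr → x = 1.1659e-04; check Q = 0.01947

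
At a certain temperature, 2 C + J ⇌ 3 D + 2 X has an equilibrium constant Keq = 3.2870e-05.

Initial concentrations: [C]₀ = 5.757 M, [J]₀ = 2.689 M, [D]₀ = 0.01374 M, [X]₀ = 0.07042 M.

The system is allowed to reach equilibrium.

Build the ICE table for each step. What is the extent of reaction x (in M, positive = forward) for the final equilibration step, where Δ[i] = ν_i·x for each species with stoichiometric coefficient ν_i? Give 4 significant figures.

Q₀ = 1.4433e-10 vs Keq = 3.2870e-05 ⇒ Q<K, forward
Step 1:
                   C          J          D          X
  Initial      5.757      2.689    0.01374    0.07042
  Change     -0.2069    -0.1034     0.3103     0.2069
  Equil         5.55      2.586     0.3241     0.2773
  solve Keq expr → x = 0.1034; check Q = 3.2870e-05

x = 0.1034 M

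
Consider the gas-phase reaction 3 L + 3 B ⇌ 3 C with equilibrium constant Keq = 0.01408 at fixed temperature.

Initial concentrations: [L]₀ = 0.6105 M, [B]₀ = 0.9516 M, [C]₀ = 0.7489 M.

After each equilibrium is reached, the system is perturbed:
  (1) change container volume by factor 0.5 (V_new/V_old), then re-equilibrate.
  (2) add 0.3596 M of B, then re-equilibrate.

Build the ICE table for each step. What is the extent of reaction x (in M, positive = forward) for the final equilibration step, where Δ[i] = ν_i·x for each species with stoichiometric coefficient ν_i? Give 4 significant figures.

Q₀ = 2.142 vs Keq = 0.01408 ⇒ Q>K, reverse
Step 1:
                  L         B         C
  I          0.6105    0.9516    0.7489
  C          0.4121    0.4121   -0.4121
  E           1.023     1.364    0.3368
  solve Keq expr → x = -0.1374; check Q = 0.01408
Then change container volume by factor 0.5 (V_new/V_old).
Step 2:
                  L         B         C
  I           2.045     2.727    0.6735
  C         -0.3247   -0.3247    0.3247
  E           1.721     2.403    0.9983
  solve Keq expr → x = 0.1082; check Q = 0.01408
Then add 0.3596 M of B.
Step 3:
                  L         B         C
  I           1.721     2.762    0.9983
  C        -0.07235  -0.07235   0.07235
  E           1.648      2.69     1.071
  solve Keq expr → x = 0.02412; check Q = 0.01408

x = 0.02412 M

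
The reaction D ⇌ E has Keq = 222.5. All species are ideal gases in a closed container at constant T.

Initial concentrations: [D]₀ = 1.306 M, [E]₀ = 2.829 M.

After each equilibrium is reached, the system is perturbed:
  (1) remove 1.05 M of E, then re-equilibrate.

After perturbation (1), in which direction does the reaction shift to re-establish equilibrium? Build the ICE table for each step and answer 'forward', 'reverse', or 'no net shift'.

Q₀ = 2.166 vs Keq = 222.5 ⇒ Q<K, forward
Step 1:
                  D         E
  init        1.306     2.829
  Δ          -1.287     1.287
  eq         0.0185     4.116
  solve Keq expr → x = 1.287; check Q = 222.5
Then remove 1.05 M of E.
Step 2:
                  D         E
  init       0.0185     3.066
  Δ       -0.004698  0.004698
  eq         0.0138     3.071
  solve Keq expr → x = 0.004698; check Q = 222.5

Direction: forward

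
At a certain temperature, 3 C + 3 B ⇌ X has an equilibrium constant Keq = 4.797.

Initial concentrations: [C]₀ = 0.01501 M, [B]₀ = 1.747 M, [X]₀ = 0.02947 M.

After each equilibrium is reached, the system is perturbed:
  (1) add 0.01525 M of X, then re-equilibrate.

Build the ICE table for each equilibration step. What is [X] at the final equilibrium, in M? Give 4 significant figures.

[X]_eq = 0.02017 M

Q₀ = 1634 vs Keq = 4.797 ⇒ Q>K, reverse
Step 1:
                  C         B         X
  I         0.01501     1.747   0.02947
  C         0.05694   0.05694  -0.01898
  E         0.07195     1.804   0.01049
  solve Keq expr → x = -0.01898; check Q = 4.797
Then add 0.01525 M of X.
Step 2:
                  C         B         X
  I         0.07195     1.804   0.02574
  C          0.0167    0.0167 -0.005568
  E         0.08865     1.821   0.02017
  solve Keq expr → x = -0.005568; check Q = 4.797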